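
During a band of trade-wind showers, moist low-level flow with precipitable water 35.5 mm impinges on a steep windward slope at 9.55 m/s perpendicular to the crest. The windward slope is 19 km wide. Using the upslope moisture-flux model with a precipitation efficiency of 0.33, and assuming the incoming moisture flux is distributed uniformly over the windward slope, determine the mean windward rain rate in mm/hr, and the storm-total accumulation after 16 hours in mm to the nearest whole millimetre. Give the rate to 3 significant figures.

Incoming column moisture flux per unit ridge length: F = V × PW = 9.55 × 35.5 = 339.025 mm·m/s.
Spread over the 19 km slope with efficiency ε = 0.33: R = ε·F/W = 0.33 × 339.025 / 19000 m = 5.888e-03 mm/s.
R = 5.888e-03 × 3600 = 21.2 mm/hr.
Over 16 h: total = 21.2 × 16 = 339.2 ≈ 339 mm.

R ≈ 21.2 mm/hr; total ≈ 339 mm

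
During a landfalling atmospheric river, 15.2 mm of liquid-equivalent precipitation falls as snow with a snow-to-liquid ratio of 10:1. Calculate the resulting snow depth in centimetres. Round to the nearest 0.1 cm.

snow depth ≈ 15.2 cm

Snow depth = liquid × ratio = 15.2 mm × 10 = 152 mm = 15.2 cm.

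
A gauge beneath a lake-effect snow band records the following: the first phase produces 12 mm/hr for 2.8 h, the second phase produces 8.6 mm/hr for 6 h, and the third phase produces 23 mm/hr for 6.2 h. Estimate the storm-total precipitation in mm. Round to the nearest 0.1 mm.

Total = Σ Rᵢ Δtᵢ = 12 × 2.8 + 8.6 × 6 + 23 × 6.2
      = 33.6 + 51.6 + 142.6 = 227.8 mm.

total ≈ 227.8 mm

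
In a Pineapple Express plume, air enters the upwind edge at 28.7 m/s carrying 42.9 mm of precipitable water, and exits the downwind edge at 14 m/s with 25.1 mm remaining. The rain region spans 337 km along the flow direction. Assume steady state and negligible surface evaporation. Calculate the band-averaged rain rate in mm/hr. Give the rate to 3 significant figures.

R ≈ 9.40 mm/hr

Column moisture flux per unit crosswind length is F = V × PW.
Inflow: F_in = 28.7 × 42.9 = 1231.23 mm·m/s
Outflow: F_out = 14 × 25.1 = 351.4 mm·m/s
Steady-state rate R = (F_in − F_out)/L = (1231.23 − 351.4) / 337000 m = 2.611e-03 mm/s.
R = 2.611e-03 × 3600 = 9.40 mm/hr.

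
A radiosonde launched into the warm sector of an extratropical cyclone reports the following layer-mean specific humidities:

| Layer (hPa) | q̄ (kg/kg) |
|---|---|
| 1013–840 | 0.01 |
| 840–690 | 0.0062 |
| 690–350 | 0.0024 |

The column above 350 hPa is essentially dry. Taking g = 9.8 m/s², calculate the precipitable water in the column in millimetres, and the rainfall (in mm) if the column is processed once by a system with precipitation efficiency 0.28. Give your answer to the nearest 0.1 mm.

PW ≈ 35.5 mm; rainfall ≈ 9.9 mm

Precipitable water is the column-integrated vapour mass per unit area: PW = (1/g) Σ q̄ Δp, with q in kg/kg and Δp in Pa (1 kg/m² of water = 1 mm).
Layer 1013–840 hPa: Δp = 173 hPa = 17300 Pa, q̄ = 0.01 kg/kg → 0.01 × 17300 / 9.8 = 17.65 mm
Layer 840–690 hPa: Δp = 150 hPa = 15000 Pa, q̄ = 0.0062 kg/kg → 0.0062 × 15000 / 9.8 = 9.49 mm
Layer 690–350 hPa: Δp = 340 hPa = 34000 Pa, q̄ = 0.0024 kg/kg → 0.0024 × 34000 / 9.8 = 8.33 mm
PW = 17.65 + 9.49 + 8.33 = 35.47 ≈ 35.5 mm.
Rainfall = ε × PW = 0.28 × 35.5 = 9.9 mm.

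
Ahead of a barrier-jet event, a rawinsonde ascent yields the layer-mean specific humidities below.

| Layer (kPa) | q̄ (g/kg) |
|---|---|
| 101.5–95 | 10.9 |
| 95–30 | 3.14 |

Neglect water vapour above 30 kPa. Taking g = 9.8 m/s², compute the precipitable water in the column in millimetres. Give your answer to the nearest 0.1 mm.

Precipitable water is the column-integrated vapour mass per unit area: PW = (1/g) Σ q̄ Δp, with q in kg/kg and Δp in Pa (1 kg/m² of water = 1 mm).
Layer 101.5–95 kPa: Δp = 65 hPa = 6500 Pa, q̄ = 0.0109 kg/kg → 0.0109 × 6500 / 9.8 = 7.23 mm
Layer 95–30 kPa: Δp = 650 hPa = 65000 Pa, q̄ = 0.00314 kg/kg → 0.00314 × 65000 / 9.8 = 20.83 mm
PW = 7.23 + 20.83 = 28.06 ≈ 28.1 mm.

PW ≈ 28.1 mm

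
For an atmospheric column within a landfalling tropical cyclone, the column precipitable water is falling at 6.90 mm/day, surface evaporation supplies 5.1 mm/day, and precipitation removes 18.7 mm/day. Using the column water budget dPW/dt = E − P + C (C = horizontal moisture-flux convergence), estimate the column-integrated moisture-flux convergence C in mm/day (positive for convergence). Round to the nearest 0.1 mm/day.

C ≈ 6.7 mm/day

dPW/dt = -6.90 mm/day.
C = dPW/dt − E + P = (-6.90) − 5.1 + 18.7 = 6.7 mm/day.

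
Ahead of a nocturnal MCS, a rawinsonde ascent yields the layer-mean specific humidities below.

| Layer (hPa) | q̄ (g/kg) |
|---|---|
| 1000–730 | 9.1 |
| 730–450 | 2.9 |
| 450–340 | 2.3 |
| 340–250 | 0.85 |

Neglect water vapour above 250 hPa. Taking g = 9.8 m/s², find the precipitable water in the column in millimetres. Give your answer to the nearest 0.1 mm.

Precipitable water is the column-integrated vapour mass per unit area: PW = (1/g) Σ q̄ Δp, with q in kg/kg and Δp in Pa (1 kg/m² of water = 1 mm).
Layer 1000–730 hPa: Δp = 270 hPa = 27000 Pa, q̄ = 0.0091 kg/kg → 0.0091 × 27000 / 9.8 = 25.07 mm
Layer 730–450 hPa: Δp = 280 hPa = 28000 Pa, q̄ = 0.0029 kg/kg → 0.0029 × 28000 / 9.8 = 8.29 mm
Layer 450–340 hPa: Δp = 110 hPa = 11000 Pa, q̄ = 0.0023 kg/kg → 0.0023 × 11000 / 9.8 = 2.58 mm
Layer 340–250 hPa: Δp = 90 hPa = 9000 Pa, q̄ = 0.00085 kg/kg → 0.00085 × 9000 / 9.8 = 0.78 mm
PW = 25.07 + 8.29 + 2.58 + 0.78 = 36.72 ≈ 36.7 mm.

PW ≈ 36.7 mm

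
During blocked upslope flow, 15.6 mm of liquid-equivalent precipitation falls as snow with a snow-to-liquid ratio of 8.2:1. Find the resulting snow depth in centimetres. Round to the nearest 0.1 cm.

Snow depth = liquid × ratio = 15.6 mm × 8.2 = 127.92 mm = 12.8 cm.

snow depth ≈ 12.8 cm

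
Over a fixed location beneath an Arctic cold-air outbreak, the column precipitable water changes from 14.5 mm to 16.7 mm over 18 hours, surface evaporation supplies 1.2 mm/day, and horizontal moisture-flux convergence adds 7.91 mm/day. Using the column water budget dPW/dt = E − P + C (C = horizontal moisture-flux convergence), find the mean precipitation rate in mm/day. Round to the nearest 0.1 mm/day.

P ≈ 6.2 mm/day

dPW/dt = (16.7 − 14.5) mm / (18/24 day) = +2.933 mm/day.
P = E + C − dPW/dt = 1.2 + (7.91) − (+2.933) = 6.2 mm/day.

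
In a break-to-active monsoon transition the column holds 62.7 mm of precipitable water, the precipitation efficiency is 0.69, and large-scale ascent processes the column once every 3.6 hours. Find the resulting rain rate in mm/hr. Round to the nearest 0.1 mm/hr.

R ≈ 12.0 mm/hr

Each overturning extracts ε × PW = 0.69 × 62.7 = 43.263 mm.
Rate = ε·PW / τ = 43.263 / 3.6 h = 12.0 mm/hr.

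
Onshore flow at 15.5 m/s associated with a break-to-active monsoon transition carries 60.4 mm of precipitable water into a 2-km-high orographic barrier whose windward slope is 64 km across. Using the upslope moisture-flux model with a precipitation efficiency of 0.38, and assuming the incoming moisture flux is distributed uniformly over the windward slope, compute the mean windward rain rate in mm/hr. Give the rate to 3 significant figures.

R ≈ 20.0 mm/hr

Incoming column moisture flux per unit ridge length: F = V × PW = 15.5 × 60.4 = 936.2 mm·m/s.
Spread over the 64 km slope with efficiency ε = 0.38: R = ε·F/W = 0.38 × 936.2 / 64000 m = 5.559e-03 mm/s.
R = 5.559e-03 × 3600 = 20.0 mm/hr.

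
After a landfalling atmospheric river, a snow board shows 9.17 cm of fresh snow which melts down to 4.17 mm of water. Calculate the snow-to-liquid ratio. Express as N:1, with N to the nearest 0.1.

ratio ≈ 22.0

Ratio = snow depth / SWE = 91.7 mm / 4.17 mm = 22.0, i.e. 22.0:1.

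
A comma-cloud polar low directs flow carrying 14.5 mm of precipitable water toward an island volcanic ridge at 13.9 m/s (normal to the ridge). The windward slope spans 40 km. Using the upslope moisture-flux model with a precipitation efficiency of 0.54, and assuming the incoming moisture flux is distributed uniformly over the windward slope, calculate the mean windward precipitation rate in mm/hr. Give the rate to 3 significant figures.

Incoming column moisture flux per unit ridge length: F = V × PW = 13.9 × 14.5 = 201.55 mm·m/s.
Spread over the 40 km slope with efficiency ε = 0.54: R = ε·F/W = 0.54 × 201.55 / 40000 m = 2.721e-03 mm/s.
R = 2.721e-03 × 3600 = 9.80 mm/hr.

R ≈ 9.80 mm/hr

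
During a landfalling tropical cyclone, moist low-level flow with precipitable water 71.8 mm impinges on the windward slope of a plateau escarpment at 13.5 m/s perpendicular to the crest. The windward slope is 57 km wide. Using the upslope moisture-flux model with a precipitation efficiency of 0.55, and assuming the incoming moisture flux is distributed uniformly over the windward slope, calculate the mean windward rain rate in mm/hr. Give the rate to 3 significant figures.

Incoming column moisture flux per unit ridge length: F = V × PW = 13.5 × 71.8 = 969.3 mm·m/s.
Spread over the 57 km slope with efficiency ε = 0.55: R = ε·F/W = 0.55 × 969.3 / 57000 m = 9.353e-03 mm/s.
R = 9.353e-03 × 3600 = 33.7 mm/hr.

R ≈ 33.7 mm/hr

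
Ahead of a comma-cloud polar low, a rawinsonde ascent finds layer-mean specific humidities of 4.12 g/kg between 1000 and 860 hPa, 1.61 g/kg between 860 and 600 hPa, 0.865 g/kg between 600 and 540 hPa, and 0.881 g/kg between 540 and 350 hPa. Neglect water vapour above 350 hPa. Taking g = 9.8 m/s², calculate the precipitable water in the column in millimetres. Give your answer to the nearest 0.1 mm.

Precipitable water is the column-integrated vapour mass per unit area: PW = (1/g) Σ q̄ Δp, with q in kg/kg and Δp in Pa (1 kg/m² of water = 1 mm).
Layer 1000–860 hPa: Δp = 140 hPa = 14000 Pa, q̄ = 0.00412 kg/kg → 0.00412 × 14000 / 9.8 = 5.89 mm
Layer 860–600 hPa: Δp = 260 hPa = 26000 Pa, q̄ = 0.00161 kg/kg → 0.00161 × 26000 / 9.8 = 4.27 mm
Layer 600–540 hPa: Δp = 60 hPa = 6000 Pa, q̄ = 0.000865 kg/kg → 0.000865 × 6000 / 9.8 = 0.53 mm
Layer 540–350 hPa: Δp = 190 hPa = 19000 Pa, q̄ = 0.000881 kg/kg → 0.000881 × 19000 / 9.8 = 1.71 mm
PW = 5.89 + 4.27 + 0.53 + 1.71 = 12.40 ≈ 12.4 mm.

PW ≈ 12.4 mm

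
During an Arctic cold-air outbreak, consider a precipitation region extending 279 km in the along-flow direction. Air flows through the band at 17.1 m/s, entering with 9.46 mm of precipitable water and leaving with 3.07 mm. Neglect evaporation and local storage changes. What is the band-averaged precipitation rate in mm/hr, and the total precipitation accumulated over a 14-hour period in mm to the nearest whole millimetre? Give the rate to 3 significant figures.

R ≈ 1.41 mm/hr; total ≈ 20 mm

Column moisture flux per unit crosswind length is F = V × PW.
Inflow: F_in = 17.1 × 9.46 = 161.766 mm·m/s
Outflow: F_out = 17.1 × 3.07 = 52.497 mm·m/s
Steady-state rate R = (F_in − F_out)/L = (161.766 − 52.497) / 279000 m = 3.916e-04 mm/s.
R = 3.916e-04 × 3600 = 1.41 mm/hr.
Over 14 h: total = 1.41 × 14 = 19.74 ≈ 20 mm.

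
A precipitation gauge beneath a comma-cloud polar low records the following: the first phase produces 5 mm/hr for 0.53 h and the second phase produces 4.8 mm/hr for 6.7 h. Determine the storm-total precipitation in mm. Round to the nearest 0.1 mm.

Total = Σ Rᵢ Δtᵢ = 5 × 0.53 + 4.8 × 6.7
      = 2.65 + 32.16 = 34.8 mm.

total ≈ 34.8 mm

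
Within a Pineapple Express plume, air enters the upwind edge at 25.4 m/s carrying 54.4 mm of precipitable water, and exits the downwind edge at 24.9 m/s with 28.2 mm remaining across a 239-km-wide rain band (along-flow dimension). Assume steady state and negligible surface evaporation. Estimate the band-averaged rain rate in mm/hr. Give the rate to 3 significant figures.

R ≈ 10.2 mm/hr

Column moisture flux per unit crosswind length is F = V × PW.
Inflow: F_in = 25.4 × 54.4 = 1381.76 mm·m/s
Outflow: F_out = 24.9 × 28.2 = 702.18 mm·m/s
Steady-state rate R = (F_in − F_out)/L = (1381.76 − 702.18) / 239000 m = 2.843e-03 mm/s.
R = 2.843e-03 × 3600 = 10.2 mm/hr.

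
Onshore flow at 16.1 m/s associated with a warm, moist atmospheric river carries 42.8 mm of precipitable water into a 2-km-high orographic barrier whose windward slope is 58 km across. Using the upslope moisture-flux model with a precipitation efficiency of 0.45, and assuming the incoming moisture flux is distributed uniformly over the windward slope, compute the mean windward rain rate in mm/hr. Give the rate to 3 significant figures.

R ≈ 19.2 mm/hr

Incoming column moisture flux per unit ridge length: F = V × PW = 16.1 × 42.8 = 689.08 mm·m/s.
Spread over the 58 km slope with efficiency ε = 0.45: R = ε·F/W = 0.45 × 689.08 / 58000 m = 5.346e-03 mm/s.
R = 5.346e-03 × 3600 = 19.2 mm/hr.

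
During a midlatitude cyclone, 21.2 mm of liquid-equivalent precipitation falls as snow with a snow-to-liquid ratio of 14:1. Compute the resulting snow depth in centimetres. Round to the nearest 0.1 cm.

snow depth ≈ 29.7 cm

Snow depth = liquid × ratio = 21.2 mm × 14 = 296.8 mm = 29.7 cm.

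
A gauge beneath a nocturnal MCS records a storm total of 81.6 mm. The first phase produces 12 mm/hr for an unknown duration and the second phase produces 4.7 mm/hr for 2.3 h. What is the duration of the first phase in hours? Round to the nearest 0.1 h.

duration ≈ 5.9 h

Known phases: 4.7 × 2.3 = 10.81 mm.
Remaining depth = 81.6 − 10.81 = 70.79 mm.
Duration = 70.79 / 12 = 5.9 h.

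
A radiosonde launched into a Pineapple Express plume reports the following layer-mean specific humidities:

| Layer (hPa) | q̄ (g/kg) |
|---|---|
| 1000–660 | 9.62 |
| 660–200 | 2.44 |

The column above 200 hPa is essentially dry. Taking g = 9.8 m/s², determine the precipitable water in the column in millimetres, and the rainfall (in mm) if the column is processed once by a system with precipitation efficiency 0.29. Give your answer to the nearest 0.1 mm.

PW ≈ 44.8 mm; rainfall ≈ 13.0 mm

Precipitable water is the column-integrated vapour mass per unit area: PW = (1/g) Σ q̄ Δp, with q in kg/kg and Δp in Pa (1 kg/m² of water = 1 mm).
Layer 1000–660 hPa: Δp = 340 hPa = 34000 Pa, q̄ = 0.00962 kg/kg → 0.00962 × 34000 / 9.8 = 33.38 mm
Layer 660–200 hPa: Δp = 460 hPa = 46000 Pa, q̄ = 0.00244 kg/kg → 0.00244 × 46000 / 9.8 = 11.45 mm
PW = 33.38 + 11.45 = 44.83 ≈ 44.8 mm.
Rainfall = ε × PW = 0.29 × 44.8 = 13.0 mm.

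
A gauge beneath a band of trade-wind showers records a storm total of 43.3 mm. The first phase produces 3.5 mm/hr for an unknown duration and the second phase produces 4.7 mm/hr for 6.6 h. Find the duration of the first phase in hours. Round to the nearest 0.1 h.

duration ≈ 3.5 h

Known phases: 4.7 × 6.6 = 31.02 mm.
Remaining depth = 43.3 − 31.02 = 12.28 mm.
Duration = 12.28 / 3.5 = 3.5 h.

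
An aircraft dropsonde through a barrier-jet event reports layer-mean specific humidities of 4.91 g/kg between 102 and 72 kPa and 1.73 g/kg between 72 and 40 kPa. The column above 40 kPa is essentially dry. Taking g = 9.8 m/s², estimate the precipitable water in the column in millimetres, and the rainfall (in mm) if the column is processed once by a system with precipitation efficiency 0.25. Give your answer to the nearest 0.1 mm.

Precipitable water is the column-integrated vapour mass per unit area: PW = (1/g) Σ q̄ Δp, with q in kg/kg and Δp in Pa (1 kg/m² of water = 1 mm).
Layer 102–72 kPa: Δp = 300 hPa = 30000 Pa, q̄ = 0.00491 kg/kg → 0.00491 × 30000 / 9.8 = 15.03 mm
Layer 72–40 kPa: Δp = 320 hPa = 32000 Pa, q̄ = 0.00173 kg/kg → 0.00173 × 32000 / 9.8 = 5.65 mm
PW = 15.03 + 5.65 = 20.68 ≈ 20.7 mm.
Rainfall = ε × PW = 0.25 × 20.7 = 5.2 mm.

PW ≈ 20.7 mm; rainfall ≈ 5.2 mm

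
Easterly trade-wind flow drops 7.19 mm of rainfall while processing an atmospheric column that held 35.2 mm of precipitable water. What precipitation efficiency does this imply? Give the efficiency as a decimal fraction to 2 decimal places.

ε ≈ 0.20

ε = rainfall / PW = 7.19 / 35.2 = 0.20.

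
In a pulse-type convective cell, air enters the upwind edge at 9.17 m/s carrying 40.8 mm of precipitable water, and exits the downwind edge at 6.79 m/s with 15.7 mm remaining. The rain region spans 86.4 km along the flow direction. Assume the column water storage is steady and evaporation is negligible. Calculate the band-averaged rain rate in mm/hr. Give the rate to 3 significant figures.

R ≈ 11.1 mm/hr

Column moisture flux per unit crosswind length is F = V × PW.
Inflow: F_in = 9.17 × 40.8 = 374.136 mm·m/s
Outflow: F_out = 6.79 × 15.7 = 106.603 mm·m/s
Steady-state rate R = (F_in − F_out)/L = (374.136 − 106.603) / 86400 m = 3.096e-03 mm/s.
R = 3.096e-03 × 3600 = 11.1 mm/hr.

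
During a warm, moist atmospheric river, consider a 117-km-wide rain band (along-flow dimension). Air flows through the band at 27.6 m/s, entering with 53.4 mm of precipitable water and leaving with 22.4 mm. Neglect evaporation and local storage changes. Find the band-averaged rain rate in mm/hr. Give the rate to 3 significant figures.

Column moisture flux per unit crosswind length is F = V × PW.
Inflow: F_in = 27.6 × 53.4 = 1473.84 mm·m/s
Outflow: F_out = 27.6 × 22.4 = 618.24 mm·m/s
Steady-state rate R = (F_in − F_out)/L = (1473.84 − 618.24) / 117000 m = 7.313e-03 mm/s.
R = 7.313e-03 × 3600 = 26.3 mm/hr.

R ≈ 26.3 mm/hr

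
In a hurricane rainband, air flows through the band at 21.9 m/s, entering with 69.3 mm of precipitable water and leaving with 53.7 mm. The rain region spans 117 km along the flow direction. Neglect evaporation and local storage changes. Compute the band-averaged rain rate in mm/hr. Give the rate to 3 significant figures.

Column moisture flux per unit crosswind length is F = V × PW.
Inflow: F_in = 21.9 × 69.3 = 1517.67 mm·m/s
Outflow: F_out = 21.9 × 53.7 = 1176.03 mm·m/s
Steady-state rate R = (F_in − F_out)/L = (1517.67 − 1176.03) / 117000 m = 2.920e-03 mm/s.
R = 2.920e-03 × 3600 = 10.5 mm/hr.

R ≈ 10.5 mm/hr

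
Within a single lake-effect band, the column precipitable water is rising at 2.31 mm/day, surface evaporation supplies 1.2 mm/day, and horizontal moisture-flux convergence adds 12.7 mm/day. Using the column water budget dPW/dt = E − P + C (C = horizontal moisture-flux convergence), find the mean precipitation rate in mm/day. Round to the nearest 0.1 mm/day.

P ≈ 11.6 mm/day

dPW/dt = +2.31 mm/day.
P = E + C − dPW/dt = 1.2 + (12.7) − (+2.31) = 11.6 mm/day.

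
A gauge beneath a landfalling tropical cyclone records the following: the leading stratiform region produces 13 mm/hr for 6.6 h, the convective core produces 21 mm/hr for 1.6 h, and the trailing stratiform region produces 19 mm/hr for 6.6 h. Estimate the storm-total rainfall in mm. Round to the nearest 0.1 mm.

total ≈ 244.8 mm

Total = Σ Rᵢ Δtᵢ = 13 × 6.6 + 21 × 1.6 + 19 × 6.6
      = 85.8 + 33.6 + 125.4 = 244.8 mm.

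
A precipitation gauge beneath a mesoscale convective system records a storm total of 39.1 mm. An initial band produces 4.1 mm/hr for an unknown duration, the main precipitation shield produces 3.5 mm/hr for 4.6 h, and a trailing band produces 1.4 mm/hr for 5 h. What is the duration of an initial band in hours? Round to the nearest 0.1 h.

Known phases: 3.5 × 4.6 + 1.4 × 5 = 16.1 + 7 = 23.1 mm.
Remaining depth = 39.1 − 23.1 = 16 mm.
Duration = 16 / 4.1 = 3.9 h.

duration ≈ 3.9 h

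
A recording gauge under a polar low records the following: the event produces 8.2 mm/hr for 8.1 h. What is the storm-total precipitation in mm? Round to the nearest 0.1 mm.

Total = Σ Rᵢ Δtᵢ = 8.2 × 8.1
      = 66.42 = 66.4 mm.

total ≈ 66.4 mm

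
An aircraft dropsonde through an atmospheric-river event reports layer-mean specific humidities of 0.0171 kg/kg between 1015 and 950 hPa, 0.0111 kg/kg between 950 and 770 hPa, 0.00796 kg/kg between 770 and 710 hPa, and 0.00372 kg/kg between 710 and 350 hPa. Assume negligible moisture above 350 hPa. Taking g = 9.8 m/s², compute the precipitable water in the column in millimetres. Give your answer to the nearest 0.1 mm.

Precipitable water is the column-integrated vapour mass per unit area: PW = (1/g) Σ q̄ Δp, with q in kg/kg and Δp in Pa (1 kg/m² of water = 1 mm).
Layer 1015–950 hPa: Δp = 65 hPa = 6500 Pa, q̄ = 0.0171 kg/kg → 0.0171 × 6500 / 9.8 = 11.34 mm
Layer 950–770 hPa: Δp = 180 hPa = 18000 Pa, q̄ = 0.0111 kg/kg → 0.0111 × 18000 / 9.8 = 20.39 mm
Layer 770–710 hPa: Δp = 60 hPa = 6000 Pa, q̄ = 0.00796 kg/kg → 0.00796 × 6000 / 9.8 = 4.87 mm
Layer 710–350 hPa: Δp = 360 hPa = 36000 Pa, q̄ = 0.00372 kg/kg → 0.00372 × 36000 / 9.8 = 13.67 mm
PW = 11.34 + 20.39 + 4.87 + 13.67 = 50.27 ≈ 50.3 mm.

PW ≈ 50.3 mm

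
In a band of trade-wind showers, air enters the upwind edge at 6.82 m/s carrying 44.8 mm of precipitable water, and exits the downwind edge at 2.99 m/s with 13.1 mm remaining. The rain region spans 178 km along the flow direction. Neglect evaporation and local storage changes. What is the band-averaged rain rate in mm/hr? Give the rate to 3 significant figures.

Column moisture flux per unit crosswind length is F = V × PW.
Inflow: F_in = 6.82 × 44.8 = 305.536 mm·m/s
Outflow: F_out = 2.99 × 13.1 = 39.169 mm·m/s
Steady-state rate R = (F_in − F_out)/L = (305.536 − 39.169) / 178000 m = 1.496e-03 mm/s.
R = 1.496e-03 × 3600 = 5.39 mm/hr.

R ≈ 5.39 mm/hr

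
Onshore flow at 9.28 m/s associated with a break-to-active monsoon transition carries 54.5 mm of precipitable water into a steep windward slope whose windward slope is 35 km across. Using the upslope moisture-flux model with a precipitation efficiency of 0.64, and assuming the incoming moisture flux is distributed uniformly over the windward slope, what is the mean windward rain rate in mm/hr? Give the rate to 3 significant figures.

Incoming column moisture flux per unit ridge length: F = V × PW = 9.28 × 54.5 = 505.76 mm·m/s.
Spread over the 35 km slope with efficiency ε = 0.64: R = ε·F/W = 0.64 × 505.76 / 35000 m = 9.248e-03 mm/s.
R = 9.248e-03 × 3600 = 33.3 mm/hr.

R ≈ 33.3 mm/hr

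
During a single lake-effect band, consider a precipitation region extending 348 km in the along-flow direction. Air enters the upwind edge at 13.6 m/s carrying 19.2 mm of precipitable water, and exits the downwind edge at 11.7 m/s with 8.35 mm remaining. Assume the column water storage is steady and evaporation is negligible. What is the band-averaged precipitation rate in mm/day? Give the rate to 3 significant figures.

R ≈ 40.6 mm/day

Column moisture flux per unit crosswind length is F = V × PW.
Inflow: F_in = 13.6 × 19.2 = 261.12 mm·m/s
Outflow: F_out = 11.7 × 8.35 = 97.695 mm·m/s
Steady-state rate R = (F_in − F_out)/L = (261.12 − 97.695) / 348000 m = 4.696e-04 mm/s.
R = 4.696e-04 × 3600 × 24 = 40.6 mm/day.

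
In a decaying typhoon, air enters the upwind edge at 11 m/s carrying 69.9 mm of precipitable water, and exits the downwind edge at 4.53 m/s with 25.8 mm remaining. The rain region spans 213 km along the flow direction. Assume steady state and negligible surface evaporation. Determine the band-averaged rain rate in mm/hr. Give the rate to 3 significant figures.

R ≈ 11.0 mm/hr

Column moisture flux per unit crosswind length is F = V × PW.
Inflow: F_in = 11 × 69.9 = 768.9 mm·m/s
Outflow: F_out = 4.53 × 25.8 = 116.874 mm·m/s
Steady-state rate R = (F_in − F_out)/L = (768.9 − 116.874) / 213000 m = 3.061e-03 mm/s.
R = 3.061e-03 × 3600 = 11.0 mm/hr.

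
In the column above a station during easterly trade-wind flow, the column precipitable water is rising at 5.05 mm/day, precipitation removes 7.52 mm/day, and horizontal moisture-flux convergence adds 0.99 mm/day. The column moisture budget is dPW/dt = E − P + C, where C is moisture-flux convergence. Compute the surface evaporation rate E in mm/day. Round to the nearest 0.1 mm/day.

E ≈ 11.6 mm/day

dPW/dt = +5.05 mm/day.
E = dPW/dt + P − C = (+5.05) + 7.52 − (0.99) = 11.6 mm/day.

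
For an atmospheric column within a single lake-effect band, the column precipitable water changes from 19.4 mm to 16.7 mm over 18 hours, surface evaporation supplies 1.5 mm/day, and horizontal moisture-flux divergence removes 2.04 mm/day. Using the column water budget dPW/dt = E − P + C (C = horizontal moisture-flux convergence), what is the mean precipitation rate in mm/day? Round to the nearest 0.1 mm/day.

P ≈ 3.1 mm/day

dPW/dt = (16.7 − 19.4) mm / (18/24 day) = -3.600 mm/day.
P = E + C − dPW/dt = 1.5 + (-2.04) − (-3.600) = 3.1 mm/day.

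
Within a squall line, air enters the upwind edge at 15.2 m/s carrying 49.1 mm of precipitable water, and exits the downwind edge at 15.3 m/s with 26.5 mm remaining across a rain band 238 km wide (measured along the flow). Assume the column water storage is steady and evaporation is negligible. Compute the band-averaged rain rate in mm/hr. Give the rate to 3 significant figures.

R ≈ 5.16 mm/hr

Column moisture flux per unit crosswind length is F = V × PW.
Inflow: F_in = 15.2 × 49.1 = 746.32 mm·m/s
Outflow: F_out = 15.3 × 26.5 = 405.45 mm·m/s
Steady-state rate R = (F_in − F_out)/L = (746.32 − 405.45) / 238000 m = 1.432e-03 mm/s.
R = 1.432e-03 × 3600 = 5.16 mm/hr.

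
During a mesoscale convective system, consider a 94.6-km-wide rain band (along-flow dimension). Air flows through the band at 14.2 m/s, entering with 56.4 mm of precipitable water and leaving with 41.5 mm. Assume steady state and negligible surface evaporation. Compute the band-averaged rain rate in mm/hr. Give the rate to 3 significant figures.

R ≈ 8.05 mm/hr

Column moisture flux per unit crosswind length is F = V × PW.
Inflow: F_in = 14.2 × 56.4 = 800.88 mm·m/s
Outflow: F_out = 14.2 × 41.5 = 589.3 mm·m/s
Steady-state rate R = (F_in − F_out)/L = (800.88 − 589.3) / 94600 m = 2.237e-03 mm/s.
R = 2.237e-03 × 3600 = 8.05 mm/hr.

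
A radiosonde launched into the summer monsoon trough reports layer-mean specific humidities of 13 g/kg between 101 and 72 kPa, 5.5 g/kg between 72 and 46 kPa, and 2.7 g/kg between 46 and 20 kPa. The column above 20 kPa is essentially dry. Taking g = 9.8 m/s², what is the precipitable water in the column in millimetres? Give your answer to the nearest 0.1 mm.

Precipitable water is the column-integrated vapour mass per unit area: PW = (1/g) Σ q̄ Δp, with q in kg/kg and Δp in Pa (1 kg/m² of water = 1 mm).
Layer 101–72 kPa: Δp = 290 hPa = 29000 Pa, q̄ = 0.013 kg/kg → 0.013 × 29000 / 9.8 = 38.47 mm
Layer 72–46 kPa: Δp = 260 hPa = 26000 Pa, q̄ = 0.0055 kg/kg → 0.0055 × 26000 / 9.8 = 14.59 mm
Layer 46–20 kPa: Δp = 260 hPa = 26000 Pa, q̄ = 0.0027 kg/kg → 0.0027 × 26000 / 9.8 = 7.16 mm
PW = 38.47 + 14.59 + 7.16 = 60.22 ≈ 60.2 mm.

PW ≈ 60.2 mm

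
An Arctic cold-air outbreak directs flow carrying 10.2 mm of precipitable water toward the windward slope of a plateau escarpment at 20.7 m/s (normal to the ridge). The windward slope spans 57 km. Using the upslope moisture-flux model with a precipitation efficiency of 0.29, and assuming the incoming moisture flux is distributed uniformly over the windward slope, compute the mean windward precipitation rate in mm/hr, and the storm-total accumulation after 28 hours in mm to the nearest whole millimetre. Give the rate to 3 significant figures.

Incoming column moisture flux per unit ridge length: F = V × PW = 20.7 × 10.2 = 211.14 mm·m/s.
Spread over the 57 km slope with efficiency ε = 0.29: R = ε·F/W = 0.29 × 211.14 / 57000 m = 1.074e-03 mm/s.
R = 1.074e-03 × 3600 = 3.87 mm/hr.
Over 28 h: total = 3.87 × 28 = 108.36 ≈ 108 mm.

R ≈ 3.87 mm/hr; total ≈ 108 mm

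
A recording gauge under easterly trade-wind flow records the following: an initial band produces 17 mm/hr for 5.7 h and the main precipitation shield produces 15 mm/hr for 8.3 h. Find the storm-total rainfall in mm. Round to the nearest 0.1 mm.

total ≈ 221.4 mm

Total = Σ Rᵢ Δtᵢ = 17 × 5.7 + 15 × 8.3
      = 96.9 + 124.5 = 221.4 mm.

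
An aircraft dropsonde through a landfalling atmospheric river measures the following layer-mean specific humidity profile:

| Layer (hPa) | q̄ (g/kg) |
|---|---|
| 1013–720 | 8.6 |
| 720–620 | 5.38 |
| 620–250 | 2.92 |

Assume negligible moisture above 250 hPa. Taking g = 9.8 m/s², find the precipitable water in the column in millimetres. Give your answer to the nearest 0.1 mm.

Precipitable water is the column-integrated vapour mass per unit area: PW = (1/g) Σ q̄ Δp, with q in kg/kg and Δp in Pa (1 kg/m² of water = 1 mm).
Layer 1013–720 hPa: Δp = 293 hPa = 29300 Pa, q̄ = 0.0086 kg/kg → 0.0086 × 29300 / 9.8 = 25.71 mm
Layer 720–620 hPa: Δp = 100 hPa = 10000 Pa, q̄ = 0.00538 kg/kg → 0.00538 × 10000 / 9.8 = 5.49 mm
Layer 620–250 hPa: Δp = 370 hPa = 37000 Pa, q̄ = 0.00292 kg/kg → 0.00292 × 37000 / 9.8 = 11.02 mm
PW = 25.71 + 5.49 + 11.02 = 42.22 ≈ 42.2 mm.

PW ≈ 42.2 mm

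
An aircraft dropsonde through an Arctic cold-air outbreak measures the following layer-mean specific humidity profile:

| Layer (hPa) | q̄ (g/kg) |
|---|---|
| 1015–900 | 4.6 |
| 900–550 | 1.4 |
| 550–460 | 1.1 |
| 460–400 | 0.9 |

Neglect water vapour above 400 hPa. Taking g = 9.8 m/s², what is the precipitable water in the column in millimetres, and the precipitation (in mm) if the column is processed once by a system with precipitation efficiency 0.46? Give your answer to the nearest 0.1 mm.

Precipitable water is the column-integrated vapour mass per unit area: PW = (1/g) Σ q̄ Δp, with q in kg/kg and Δp in Pa (1 kg/m² of water = 1 mm).
Layer 1015–900 hPa: Δp = 115 hPa = 11500 Pa, q̄ = 0.0046 kg/kg → 0.0046 × 11500 / 9.8 = 5.40 mm
Layer 900–550 hPa: Δp = 350 hPa = 35000 Pa, q̄ = 0.0014 kg/kg → 0.0014 × 35000 / 9.8 = 5.00 mm
Layer 550–460 hPa: Δp = 90 hPa = 9000 Pa, q̄ = 0.0011 kg/kg → 0.0011 × 9000 / 9.8 = 1.01 mm
Layer 460–400 hPa: Δp = 60 hPa = 6000 Pa, q̄ = 0.0009 kg/kg → 0.0009 × 6000 / 9.8 = 0.55 mm
PW = 5.40 + 5.00 + 1.01 + 0.55 = 11.96 ≈ 12.0 mm.
Precipitation = ε × PW = 0.46 × 12.0 = 5.5 mm.

PW ≈ 12.0 mm; precipitation ≈ 5.5 mm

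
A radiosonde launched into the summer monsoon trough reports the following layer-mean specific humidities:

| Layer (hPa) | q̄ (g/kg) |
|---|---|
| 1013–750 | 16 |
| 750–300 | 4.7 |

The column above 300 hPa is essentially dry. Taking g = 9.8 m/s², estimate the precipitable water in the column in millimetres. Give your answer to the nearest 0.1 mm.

PW ≈ 64.5 mm

Precipitable water is the column-integrated vapour mass per unit area: PW = (1/g) Σ q̄ Δp, with q in kg/kg and Δp in Pa (1 kg/m² of water = 1 mm).
Layer 1013–750 hPa: Δp = 263 hPa = 26300 Pa, q̄ = 0.016 kg/kg → 0.016 × 26300 / 9.8 = 42.94 mm
Layer 750–300 hPa: Δp = 450 hPa = 45000 Pa, q̄ = 0.0047 kg/kg → 0.0047 × 45000 / 9.8 = 21.58 mm
PW = 42.94 + 21.58 = 64.52 ≈ 64.5 mm.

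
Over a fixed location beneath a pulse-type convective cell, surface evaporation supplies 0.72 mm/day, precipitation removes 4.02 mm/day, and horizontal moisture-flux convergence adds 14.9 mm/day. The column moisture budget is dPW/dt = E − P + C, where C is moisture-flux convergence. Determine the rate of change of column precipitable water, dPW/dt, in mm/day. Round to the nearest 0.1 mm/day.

dPW/dt ≈ 11.6 mm/day

dPW/dt = E − P + C = 0.72 − 4.02 + (14.9) = 11.6 mm/day.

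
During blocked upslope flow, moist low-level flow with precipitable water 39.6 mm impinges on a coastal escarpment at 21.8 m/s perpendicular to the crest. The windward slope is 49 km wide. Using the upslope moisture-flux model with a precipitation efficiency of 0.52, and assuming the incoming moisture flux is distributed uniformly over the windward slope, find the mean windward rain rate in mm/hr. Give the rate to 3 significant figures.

Incoming column moisture flux per unit ridge length: F = V × PW = 21.8 × 39.6 = 863.28 mm·m/s.
Spread over the 49 km slope with efficiency ε = 0.52: R = ε·F/W = 0.52 × 863.28 / 49000 m = 9.161e-03 mm/s.
R = 9.161e-03 × 3600 = 33.0 mm/hr.

R ≈ 33.0 mm/hr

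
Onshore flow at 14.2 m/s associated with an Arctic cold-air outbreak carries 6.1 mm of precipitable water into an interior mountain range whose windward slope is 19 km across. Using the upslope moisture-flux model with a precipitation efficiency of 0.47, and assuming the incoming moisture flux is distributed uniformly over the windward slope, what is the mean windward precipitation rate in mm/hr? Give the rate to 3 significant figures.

Incoming column moisture flux per unit ridge length: F = V × PW = 14.2 × 6.1 = 86.62 mm·m/s.
Spread over the 19 km slope with efficiency ε = 0.47: R = ε·F/W = 0.47 × 86.62 / 19000 m = 2.143e-03 mm/s.
R = 2.143e-03 × 3600 = 7.71 mm/hr.

R ≈ 7.71 mm/hr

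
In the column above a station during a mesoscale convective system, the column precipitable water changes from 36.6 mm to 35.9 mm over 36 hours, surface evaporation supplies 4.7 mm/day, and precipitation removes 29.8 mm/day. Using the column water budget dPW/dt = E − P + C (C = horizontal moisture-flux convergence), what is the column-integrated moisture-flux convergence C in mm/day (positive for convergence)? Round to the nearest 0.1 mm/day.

dPW/dt = (35.9 − 36.6) mm / (36/24 day) = -0.467 mm/day.
C = dPW/dt − E + P = (-0.467) − 4.7 + 29.8 = 24.6 mm/day.

C ≈ 24.6 mm/day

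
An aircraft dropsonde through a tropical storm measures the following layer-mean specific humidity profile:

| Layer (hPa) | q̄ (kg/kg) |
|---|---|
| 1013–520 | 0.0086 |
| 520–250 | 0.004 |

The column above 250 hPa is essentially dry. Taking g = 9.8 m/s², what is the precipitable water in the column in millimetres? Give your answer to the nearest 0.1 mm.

PW ≈ 54.3 mm

Precipitable water is the column-integrated vapour mass per unit area: PW = (1/g) Σ q̄ Δp, with q in kg/kg and Δp in Pa (1 kg/m² of water = 1 mm).
Layer 1013–520 hPa: Δp = 493 hPa = 49300 Pa, q̄ = 0.0086 kg/kg → 0.0086 × 49300 / 9.8 = 43.26 mm
Layer 520–250 hPa: Δp = 270 hPa = 27000 Pa, q̄ = 0.004 kg/kg → 0.004 × 27000 / 9.8 = 11.02 mm
PW = 43.26 + 11.02 = 54.28 ≈ 54.3 mm.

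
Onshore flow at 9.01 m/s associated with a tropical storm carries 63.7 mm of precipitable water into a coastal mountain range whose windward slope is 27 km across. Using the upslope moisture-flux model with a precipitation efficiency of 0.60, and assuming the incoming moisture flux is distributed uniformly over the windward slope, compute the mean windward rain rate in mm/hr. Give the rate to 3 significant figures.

R ≈ 45.9 mm/hr

Incoming column moisture flux per unit ridge length: F = V × PW = 9.01 × 63.7 = 573.937 mm·m/s.
Spread over the 27 km slope with efficiency ε = 0.60: R = ε·F/W = 0.60 × 573.937 / 27000 m = 1.275e-02 mm/s.
R = 1.275e-02 × 3600 = 45.9 mm/hr.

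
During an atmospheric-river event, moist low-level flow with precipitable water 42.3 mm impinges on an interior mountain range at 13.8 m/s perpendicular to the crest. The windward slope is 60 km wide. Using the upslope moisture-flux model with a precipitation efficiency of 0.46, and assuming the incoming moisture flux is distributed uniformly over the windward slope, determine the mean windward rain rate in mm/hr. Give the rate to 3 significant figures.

R ≈ 16.1 mm/hr

Incoming column moisture flux per unit ridge length: F = V × PW = 13.8 × 42.3 = 583.74 mm·m/s.
Spread over the 60 km slope with efficiency ε = 0.46: R = ε·F/W = 0.46 × 583.74 / 60000 m = 4.475e-03 mm/s.
R = 4.475e-03 × 3600 = 16.1 mm/hr.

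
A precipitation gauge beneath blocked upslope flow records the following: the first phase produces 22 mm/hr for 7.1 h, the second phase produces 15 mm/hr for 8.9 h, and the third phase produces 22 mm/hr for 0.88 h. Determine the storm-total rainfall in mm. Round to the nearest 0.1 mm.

Total = Σ Rᵢ Δtᵢ = 22 × 7.1 + 15 × 8.9 + 22 × 0.88
      = 156.2 + 133.5 + 19.36 = 309.1 mm.

total ≈ 309.1 mm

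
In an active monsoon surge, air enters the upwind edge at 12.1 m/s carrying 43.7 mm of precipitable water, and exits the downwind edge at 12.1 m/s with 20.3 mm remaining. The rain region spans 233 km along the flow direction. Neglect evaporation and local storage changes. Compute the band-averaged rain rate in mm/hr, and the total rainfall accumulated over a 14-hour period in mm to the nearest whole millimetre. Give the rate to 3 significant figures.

R ≈ 4.37 mm/hr; total ≈ 61 mm

Column moisture flux per unit crosswind length is F = V × PW.
Inflow: F_in = 12.1 × 43.7 = 528.77 mm·m/s
Outflow: F_out = 12.1 × 20.3 = 245.63 mm·m/s
Steady-state rate R = (F_in − F_out)/L = (528.77 − 245.63) / 233000 m = 1.215e-03 mm/s.
R = 1.215e-03 × 3600 = 4.37 mm/hr.
Over 14 h: total = 4.37 × 14 = 61.18 ≈ 61 mm.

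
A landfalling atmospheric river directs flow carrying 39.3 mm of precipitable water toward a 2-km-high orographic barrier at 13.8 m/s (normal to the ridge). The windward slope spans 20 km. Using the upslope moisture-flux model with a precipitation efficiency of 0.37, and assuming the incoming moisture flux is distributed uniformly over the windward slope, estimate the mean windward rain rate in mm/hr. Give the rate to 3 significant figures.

R ≈ 36.1 mm/hr

Incoming column moisture flux per unit ridge length: F = V × PW = 13.8 × 39.3 = 542.34 mm·m/s.
Spread over the 20 km slope with efficiency ε = 0.37: R = ε·F/W = 0.37 × 542.34 / 20000 m = 1.003e-02 mm/s.
R = 1.003e-02 × 3600 = 36.1 mm/hr.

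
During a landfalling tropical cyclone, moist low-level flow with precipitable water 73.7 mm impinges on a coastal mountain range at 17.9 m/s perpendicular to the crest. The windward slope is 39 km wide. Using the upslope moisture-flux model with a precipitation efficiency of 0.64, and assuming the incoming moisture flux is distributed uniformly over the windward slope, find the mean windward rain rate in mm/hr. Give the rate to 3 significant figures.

Incoming column moisture flux per unit ridge length: F = V × PW = 17.9 × 73.7 = 1319.23 mm·m/s.
Spread over the 39 km slope with efficiency ε = 0.64: R = ε·F/W = 0.64 × 1319.23 / 39000 m = 2.165e-02 mm/s.
R = 2.165e-02 × 3600 = 77.9 mm/hr.

R ≈ 77.9 mm/hr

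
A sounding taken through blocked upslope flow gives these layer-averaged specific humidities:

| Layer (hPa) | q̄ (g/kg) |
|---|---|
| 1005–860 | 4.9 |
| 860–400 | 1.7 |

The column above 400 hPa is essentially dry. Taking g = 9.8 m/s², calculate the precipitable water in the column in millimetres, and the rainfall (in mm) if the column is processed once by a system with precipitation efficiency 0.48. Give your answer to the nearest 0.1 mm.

Precipitable water is the column-integrated vapour mass per unit area: PW = (1/g) Σ q̄ Δp, with q in kg/kg and Δp in Pa (1 kg/m² of water = 1 mm).
Layer 1005–860 hPa: Δp = 145 hPa = 14500 Pa, q̄ = 0.0049 kg/kg → 0.0049 × 14500 / 9.8 = 7.25 mm
Layer 860–400 hPa: Δp = 460 hPa = 46000 Pa, q̄ = 0.0017 kg/kg → 0.0017 × 46000 / 9.8 = 7.98 mm
PW = 7.25 + 7.98 = 15.23 ≈ 15.2 mm.
Rainfall = ε × PW = 0.48 × 15.2 = 7.3 mm.

PW ≈ 15.2 mm; rainfall ≈ 7.3 mm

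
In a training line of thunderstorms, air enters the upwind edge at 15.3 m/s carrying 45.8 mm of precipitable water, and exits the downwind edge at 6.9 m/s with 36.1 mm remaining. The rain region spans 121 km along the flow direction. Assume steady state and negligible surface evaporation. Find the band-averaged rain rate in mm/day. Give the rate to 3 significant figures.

Column moisture flux per unit crosswind length is F = V × PW.
Inflow: F_in = 15.3 × 45.8 = 700.74 mm·m/s
Outflow: F_out = 6.9 × 36.1 = 249.09 mm·m/s
Steady-state rate R = (F_in − F_out)/L = (700.74 − 249.09) / 121000 m = 3.733e-03 mm/s.
R = 3.733e-03 × 3600 × 24 = 323 mm/day.

R ≈ 323 mm/day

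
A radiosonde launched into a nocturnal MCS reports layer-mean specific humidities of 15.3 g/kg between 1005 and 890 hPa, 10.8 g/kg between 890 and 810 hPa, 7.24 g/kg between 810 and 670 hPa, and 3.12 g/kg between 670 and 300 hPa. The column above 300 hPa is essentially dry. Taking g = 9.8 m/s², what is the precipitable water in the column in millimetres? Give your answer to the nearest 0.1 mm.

PW ≈ 48.9 mm

Precipitable water is the column-integrated vapour mass per unit area: PW = (1/g) Σ q̄ Δp, with q in kg/kg and Δp in Pa (1 kg/m² of water = 1 mm).
Layer 1005–890 hPa: Δp = 115 hPa = 11500 Pa, q̄ = 0.0153 kg/kg → 0.0153 × 11500 / 9.8 = 17.95 mm
Layer 890–810 hPa: Δp = 80 hPa = 8000 Pa, q̄ = 0.0108 kg/kg → 0.0108 × 8000 / 9.8 = 8.82 mm
Layer 810–670 hPa: Δp = 140 hPa = 14000 Pa, q̄ = 0.00724 kg/kg → 0.00724 × 14000 / 9.8 = 10.34 mm
Layer 670–300 hPa: Δp = 370 hPa = 37000 Pa, q̄ = 0.00312 kg/kg → 0.00312 × 37000 / 9.8 = 11.78 mm
PW = 17.95 + 8.82 + 10.34 + 11.78 = 48.89 ≈ 48.9 mm.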